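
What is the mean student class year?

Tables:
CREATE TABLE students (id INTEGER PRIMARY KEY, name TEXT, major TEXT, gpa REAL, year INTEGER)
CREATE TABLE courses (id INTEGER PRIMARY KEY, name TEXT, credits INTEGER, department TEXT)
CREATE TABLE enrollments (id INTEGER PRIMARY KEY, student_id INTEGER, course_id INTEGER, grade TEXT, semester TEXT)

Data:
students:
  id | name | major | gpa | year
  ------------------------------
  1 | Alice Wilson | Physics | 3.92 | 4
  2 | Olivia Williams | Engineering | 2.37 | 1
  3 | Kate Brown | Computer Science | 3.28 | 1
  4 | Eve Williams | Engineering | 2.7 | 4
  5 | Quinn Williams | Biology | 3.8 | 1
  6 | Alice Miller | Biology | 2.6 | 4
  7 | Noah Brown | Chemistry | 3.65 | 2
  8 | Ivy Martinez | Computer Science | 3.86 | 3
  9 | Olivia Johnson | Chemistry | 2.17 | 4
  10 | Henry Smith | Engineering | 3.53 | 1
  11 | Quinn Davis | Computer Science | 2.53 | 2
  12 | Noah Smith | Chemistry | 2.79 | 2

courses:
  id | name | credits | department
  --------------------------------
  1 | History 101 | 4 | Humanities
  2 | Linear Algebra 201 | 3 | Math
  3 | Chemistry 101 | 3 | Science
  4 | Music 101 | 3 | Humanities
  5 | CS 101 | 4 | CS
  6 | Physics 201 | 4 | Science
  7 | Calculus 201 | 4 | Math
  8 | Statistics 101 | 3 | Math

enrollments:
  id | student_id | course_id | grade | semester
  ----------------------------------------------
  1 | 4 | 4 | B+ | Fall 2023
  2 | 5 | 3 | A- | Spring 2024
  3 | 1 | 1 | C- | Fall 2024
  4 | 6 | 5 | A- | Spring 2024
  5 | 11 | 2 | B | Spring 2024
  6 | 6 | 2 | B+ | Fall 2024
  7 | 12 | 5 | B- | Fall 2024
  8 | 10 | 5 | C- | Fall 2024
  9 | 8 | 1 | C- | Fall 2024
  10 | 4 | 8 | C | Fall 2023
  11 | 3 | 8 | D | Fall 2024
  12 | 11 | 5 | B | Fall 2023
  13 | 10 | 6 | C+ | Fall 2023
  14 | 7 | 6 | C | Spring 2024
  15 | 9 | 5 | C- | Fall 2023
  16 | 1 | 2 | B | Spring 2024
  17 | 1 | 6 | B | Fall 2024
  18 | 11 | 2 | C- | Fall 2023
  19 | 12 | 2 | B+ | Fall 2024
SELECT AVG(year) FROM students

Execution result:
2.42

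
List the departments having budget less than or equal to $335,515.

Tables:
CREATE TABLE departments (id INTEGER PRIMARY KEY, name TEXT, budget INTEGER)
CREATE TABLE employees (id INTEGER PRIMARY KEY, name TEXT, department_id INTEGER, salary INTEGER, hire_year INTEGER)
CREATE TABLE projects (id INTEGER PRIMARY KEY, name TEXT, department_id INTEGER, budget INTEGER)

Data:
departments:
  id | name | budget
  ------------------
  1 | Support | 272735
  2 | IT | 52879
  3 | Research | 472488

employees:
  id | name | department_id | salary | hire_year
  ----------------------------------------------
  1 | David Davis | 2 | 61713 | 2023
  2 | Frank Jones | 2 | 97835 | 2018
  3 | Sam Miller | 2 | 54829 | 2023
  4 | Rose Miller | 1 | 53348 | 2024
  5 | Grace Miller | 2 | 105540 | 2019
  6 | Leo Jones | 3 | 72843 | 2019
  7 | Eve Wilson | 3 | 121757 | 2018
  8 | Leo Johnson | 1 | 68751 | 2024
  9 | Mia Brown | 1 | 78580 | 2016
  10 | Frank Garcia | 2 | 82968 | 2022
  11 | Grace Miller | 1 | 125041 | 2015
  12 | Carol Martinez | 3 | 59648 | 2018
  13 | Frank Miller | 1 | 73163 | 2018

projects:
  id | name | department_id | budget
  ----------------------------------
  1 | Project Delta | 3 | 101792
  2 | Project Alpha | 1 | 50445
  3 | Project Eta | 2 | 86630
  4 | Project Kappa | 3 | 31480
SELECT name, budget FROM departments WHERE budget <= 335515

Execution result:
name | budget
Support | 272735
IT | 52879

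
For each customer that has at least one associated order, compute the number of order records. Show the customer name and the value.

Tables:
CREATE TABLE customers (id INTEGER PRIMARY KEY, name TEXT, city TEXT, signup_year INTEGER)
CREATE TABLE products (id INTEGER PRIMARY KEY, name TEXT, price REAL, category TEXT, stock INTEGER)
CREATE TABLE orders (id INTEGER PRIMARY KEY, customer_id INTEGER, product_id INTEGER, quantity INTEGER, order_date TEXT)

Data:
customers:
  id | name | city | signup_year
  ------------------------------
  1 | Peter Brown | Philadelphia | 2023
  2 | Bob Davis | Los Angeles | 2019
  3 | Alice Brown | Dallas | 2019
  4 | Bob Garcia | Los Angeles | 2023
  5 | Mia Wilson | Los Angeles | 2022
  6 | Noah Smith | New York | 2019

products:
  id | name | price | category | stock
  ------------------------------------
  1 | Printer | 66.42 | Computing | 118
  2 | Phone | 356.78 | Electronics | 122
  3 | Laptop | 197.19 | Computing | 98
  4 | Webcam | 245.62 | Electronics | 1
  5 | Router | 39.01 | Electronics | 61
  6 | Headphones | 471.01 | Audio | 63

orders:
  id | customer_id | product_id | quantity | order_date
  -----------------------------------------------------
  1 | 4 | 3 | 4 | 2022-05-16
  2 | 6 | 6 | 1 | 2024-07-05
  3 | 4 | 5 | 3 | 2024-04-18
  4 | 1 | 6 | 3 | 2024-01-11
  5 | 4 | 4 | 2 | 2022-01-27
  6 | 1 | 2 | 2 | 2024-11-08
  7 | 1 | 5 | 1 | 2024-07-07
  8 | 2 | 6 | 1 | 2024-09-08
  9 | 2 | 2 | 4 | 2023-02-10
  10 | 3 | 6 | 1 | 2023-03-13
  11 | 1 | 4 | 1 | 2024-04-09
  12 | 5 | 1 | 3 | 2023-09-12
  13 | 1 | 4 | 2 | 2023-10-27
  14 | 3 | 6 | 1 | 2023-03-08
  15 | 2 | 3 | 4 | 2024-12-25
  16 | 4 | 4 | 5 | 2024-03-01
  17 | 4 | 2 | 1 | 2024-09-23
SELECT p.name, COUNT(*) AS n FROM orders c JOIN customers p ON c.customer_id = p.id GROUP BY p.id, p.name

Execution result:
name | n
Peter Brown | 5
Bob Davis | 3
Alice Brown | 2
Bob Garcia | 5
Mia Wilson | 1
Noah Smith | 1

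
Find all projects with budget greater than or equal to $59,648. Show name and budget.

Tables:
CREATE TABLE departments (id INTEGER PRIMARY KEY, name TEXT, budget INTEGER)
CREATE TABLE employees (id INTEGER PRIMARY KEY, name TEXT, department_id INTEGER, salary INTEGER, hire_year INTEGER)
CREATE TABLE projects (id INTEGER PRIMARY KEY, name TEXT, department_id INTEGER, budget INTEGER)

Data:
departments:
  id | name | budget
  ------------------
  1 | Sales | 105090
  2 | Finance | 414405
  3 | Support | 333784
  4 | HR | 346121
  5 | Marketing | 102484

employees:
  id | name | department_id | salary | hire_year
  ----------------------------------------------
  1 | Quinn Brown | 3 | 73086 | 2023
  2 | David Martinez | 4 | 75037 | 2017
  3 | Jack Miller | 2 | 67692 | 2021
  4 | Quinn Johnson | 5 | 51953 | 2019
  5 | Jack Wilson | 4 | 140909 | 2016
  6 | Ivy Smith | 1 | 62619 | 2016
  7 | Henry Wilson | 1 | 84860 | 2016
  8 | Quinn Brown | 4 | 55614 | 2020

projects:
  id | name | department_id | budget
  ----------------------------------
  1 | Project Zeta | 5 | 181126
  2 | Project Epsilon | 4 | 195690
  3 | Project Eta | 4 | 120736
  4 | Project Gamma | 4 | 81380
SELECT name, budget FROM projects WHERE budget >= 59648

Execution result:
name | budget
Project Zeta | 181126
Project Epsilon | 195690
Project Eta | 120736
Project Gamma | 81380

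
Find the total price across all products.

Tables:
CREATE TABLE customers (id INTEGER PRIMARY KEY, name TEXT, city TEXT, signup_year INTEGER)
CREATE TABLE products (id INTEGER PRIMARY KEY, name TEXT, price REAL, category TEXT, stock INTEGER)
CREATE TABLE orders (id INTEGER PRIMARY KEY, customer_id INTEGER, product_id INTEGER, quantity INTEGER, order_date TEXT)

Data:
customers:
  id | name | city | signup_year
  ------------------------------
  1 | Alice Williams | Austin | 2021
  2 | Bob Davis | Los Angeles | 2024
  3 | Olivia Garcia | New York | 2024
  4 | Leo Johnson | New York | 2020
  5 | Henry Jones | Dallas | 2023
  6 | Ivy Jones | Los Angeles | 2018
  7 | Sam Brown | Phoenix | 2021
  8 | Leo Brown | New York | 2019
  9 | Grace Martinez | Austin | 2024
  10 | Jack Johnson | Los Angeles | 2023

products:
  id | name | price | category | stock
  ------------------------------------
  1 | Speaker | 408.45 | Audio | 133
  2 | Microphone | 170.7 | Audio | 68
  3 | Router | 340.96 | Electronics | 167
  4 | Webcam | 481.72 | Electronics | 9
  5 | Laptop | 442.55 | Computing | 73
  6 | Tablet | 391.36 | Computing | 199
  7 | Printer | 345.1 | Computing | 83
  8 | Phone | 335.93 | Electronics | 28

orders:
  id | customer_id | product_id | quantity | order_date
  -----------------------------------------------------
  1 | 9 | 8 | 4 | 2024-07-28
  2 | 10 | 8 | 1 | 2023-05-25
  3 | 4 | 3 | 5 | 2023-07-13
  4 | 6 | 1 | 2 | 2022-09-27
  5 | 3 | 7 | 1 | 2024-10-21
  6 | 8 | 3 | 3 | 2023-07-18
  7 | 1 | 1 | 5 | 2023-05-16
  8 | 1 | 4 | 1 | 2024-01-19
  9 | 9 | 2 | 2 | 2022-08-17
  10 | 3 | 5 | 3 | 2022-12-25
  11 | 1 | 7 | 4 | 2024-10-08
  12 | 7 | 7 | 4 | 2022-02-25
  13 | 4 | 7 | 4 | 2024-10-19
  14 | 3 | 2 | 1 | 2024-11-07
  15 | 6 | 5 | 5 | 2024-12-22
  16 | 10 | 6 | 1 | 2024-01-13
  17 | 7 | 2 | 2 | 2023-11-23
SELECT SUM(price) FROM products

Execution result:
2916.77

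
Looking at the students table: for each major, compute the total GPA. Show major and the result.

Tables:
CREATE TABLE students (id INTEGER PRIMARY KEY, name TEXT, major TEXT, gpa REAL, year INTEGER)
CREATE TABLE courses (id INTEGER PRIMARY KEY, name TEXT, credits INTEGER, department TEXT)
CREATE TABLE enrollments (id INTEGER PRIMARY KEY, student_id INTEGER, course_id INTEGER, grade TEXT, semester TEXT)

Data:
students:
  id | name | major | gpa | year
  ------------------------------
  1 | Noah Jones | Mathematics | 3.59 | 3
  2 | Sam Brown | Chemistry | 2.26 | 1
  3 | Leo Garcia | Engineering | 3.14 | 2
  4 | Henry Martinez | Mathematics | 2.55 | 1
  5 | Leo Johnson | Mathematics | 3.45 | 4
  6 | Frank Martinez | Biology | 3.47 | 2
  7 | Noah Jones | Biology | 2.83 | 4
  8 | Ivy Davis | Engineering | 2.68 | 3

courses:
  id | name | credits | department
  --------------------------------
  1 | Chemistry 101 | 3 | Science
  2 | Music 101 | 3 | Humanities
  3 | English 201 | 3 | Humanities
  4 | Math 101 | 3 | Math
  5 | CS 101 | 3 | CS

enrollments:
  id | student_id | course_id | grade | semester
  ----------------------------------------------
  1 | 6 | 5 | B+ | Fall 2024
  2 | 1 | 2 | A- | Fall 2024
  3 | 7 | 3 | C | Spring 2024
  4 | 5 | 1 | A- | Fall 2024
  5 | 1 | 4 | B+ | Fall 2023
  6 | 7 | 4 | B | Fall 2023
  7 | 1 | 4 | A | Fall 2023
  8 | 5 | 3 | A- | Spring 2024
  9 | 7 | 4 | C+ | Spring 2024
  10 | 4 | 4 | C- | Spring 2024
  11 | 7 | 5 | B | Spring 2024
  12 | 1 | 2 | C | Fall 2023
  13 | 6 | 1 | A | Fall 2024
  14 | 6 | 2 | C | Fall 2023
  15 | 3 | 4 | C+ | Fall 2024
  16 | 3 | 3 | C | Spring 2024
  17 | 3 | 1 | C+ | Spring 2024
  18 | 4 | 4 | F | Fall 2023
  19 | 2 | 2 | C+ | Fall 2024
SELECT major, SUM(gpa) AS sum_gpa FROM students GROUP BY major

Execution result:
major | sum_gpa
Biology | 6.30
Chemistry | 2.26
Engineering | 5.82
Mathematics | 9.59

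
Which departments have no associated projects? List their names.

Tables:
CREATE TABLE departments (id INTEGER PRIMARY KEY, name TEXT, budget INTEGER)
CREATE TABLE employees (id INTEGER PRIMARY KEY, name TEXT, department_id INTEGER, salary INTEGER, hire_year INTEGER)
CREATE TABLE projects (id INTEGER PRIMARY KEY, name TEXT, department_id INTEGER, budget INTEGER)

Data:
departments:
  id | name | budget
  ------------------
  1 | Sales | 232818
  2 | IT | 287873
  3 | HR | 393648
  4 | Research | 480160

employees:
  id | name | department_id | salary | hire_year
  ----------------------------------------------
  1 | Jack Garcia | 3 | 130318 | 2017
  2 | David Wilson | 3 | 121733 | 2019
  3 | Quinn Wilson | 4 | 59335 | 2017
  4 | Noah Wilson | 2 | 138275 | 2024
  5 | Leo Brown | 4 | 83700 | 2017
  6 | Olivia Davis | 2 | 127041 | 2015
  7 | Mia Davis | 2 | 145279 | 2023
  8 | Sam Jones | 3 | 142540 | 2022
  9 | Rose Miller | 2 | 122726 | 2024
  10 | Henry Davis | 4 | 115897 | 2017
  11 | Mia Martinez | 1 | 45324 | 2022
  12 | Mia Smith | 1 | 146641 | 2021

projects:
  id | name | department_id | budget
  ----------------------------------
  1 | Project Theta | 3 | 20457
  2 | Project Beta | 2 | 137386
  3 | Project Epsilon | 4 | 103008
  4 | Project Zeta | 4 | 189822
SELECT p.name FROM departments p LEFT JOIN projects c ON c.department_id = p.id WHERE c.id IS NULL

Execution result:
Sales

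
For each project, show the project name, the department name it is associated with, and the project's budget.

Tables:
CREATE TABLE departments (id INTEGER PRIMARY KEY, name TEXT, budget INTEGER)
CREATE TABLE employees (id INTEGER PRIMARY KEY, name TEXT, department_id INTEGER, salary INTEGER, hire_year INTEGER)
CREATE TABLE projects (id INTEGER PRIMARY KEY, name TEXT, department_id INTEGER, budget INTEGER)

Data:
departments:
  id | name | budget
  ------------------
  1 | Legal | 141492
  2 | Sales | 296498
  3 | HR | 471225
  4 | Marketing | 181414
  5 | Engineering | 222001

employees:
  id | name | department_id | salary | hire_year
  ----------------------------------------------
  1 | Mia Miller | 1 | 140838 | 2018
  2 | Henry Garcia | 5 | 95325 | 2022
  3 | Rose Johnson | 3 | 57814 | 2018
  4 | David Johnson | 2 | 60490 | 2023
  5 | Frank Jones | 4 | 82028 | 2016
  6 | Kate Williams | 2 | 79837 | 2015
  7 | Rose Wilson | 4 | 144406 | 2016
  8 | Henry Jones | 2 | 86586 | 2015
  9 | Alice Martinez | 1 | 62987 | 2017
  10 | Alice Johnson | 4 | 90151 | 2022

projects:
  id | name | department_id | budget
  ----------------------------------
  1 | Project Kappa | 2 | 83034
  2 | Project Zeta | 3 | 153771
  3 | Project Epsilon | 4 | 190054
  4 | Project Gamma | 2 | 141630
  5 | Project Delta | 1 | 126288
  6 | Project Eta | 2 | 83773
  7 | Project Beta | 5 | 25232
SELECT c.name, p.name AS department, c.budget FROM projects c JOIN departments p ON c.department_id = p.id

Execution result:
name | department | budget
Project Kappa | Sales | 83034
Project Zeta | HR | 153771
Project Epsilon | Marketing | 190054
Project Gamma | Sales | 141630
Project Delta | Legal | 126288
Project Eta | Sales | 83773
Project Beta | Engineering | 25232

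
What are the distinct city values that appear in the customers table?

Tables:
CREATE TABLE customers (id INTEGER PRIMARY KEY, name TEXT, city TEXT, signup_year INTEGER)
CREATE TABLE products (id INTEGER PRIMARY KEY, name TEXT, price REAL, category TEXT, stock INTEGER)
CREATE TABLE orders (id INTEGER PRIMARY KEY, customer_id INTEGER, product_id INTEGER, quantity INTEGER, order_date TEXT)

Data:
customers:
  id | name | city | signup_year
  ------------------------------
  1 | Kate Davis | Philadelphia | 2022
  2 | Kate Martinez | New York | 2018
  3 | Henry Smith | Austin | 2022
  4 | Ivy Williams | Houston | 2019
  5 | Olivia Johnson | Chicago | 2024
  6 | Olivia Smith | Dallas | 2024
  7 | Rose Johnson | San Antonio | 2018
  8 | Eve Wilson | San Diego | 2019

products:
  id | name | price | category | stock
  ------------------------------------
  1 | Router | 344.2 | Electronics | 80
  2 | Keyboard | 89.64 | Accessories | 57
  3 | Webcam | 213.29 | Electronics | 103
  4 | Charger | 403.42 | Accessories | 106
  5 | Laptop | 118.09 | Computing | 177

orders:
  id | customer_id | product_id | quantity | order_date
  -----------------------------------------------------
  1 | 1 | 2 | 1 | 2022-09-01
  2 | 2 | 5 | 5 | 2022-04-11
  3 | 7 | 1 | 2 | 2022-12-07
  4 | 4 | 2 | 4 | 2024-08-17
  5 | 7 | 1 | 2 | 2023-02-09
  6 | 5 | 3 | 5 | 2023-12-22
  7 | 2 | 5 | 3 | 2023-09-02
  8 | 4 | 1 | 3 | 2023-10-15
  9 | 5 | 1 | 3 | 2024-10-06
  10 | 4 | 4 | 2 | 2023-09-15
SELECT DISTINCT city FROM customers

Execution result:
city
Philadelphia
New York
Austin
Houston
Chicago
Dallas
San Antonio
San Diego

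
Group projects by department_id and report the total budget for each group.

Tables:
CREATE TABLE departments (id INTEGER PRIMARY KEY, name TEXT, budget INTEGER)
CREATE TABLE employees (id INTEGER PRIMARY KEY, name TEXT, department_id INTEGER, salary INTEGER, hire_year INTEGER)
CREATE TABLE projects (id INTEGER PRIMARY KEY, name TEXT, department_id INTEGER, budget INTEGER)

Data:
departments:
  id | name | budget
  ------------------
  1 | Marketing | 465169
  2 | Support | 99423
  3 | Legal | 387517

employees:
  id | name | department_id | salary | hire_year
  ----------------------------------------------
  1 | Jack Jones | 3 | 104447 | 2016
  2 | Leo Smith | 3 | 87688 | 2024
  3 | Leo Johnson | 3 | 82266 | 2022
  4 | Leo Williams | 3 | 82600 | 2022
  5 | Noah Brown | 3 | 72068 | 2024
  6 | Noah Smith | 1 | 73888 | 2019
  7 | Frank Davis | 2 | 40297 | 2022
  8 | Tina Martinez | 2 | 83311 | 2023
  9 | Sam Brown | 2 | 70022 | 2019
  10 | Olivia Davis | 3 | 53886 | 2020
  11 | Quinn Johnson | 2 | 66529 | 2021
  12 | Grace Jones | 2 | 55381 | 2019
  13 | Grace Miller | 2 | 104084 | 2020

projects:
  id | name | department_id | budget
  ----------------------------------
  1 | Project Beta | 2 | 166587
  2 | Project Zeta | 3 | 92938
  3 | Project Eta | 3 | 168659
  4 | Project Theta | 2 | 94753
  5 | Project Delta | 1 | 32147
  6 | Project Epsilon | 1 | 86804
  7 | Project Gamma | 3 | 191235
SELECT department_id, SUM(budget) AS sum_budget FROM projects GROUP BY department_id

Execution result:
department_id | sum_budget
1 | 118951
2 | 261340
3 | 452832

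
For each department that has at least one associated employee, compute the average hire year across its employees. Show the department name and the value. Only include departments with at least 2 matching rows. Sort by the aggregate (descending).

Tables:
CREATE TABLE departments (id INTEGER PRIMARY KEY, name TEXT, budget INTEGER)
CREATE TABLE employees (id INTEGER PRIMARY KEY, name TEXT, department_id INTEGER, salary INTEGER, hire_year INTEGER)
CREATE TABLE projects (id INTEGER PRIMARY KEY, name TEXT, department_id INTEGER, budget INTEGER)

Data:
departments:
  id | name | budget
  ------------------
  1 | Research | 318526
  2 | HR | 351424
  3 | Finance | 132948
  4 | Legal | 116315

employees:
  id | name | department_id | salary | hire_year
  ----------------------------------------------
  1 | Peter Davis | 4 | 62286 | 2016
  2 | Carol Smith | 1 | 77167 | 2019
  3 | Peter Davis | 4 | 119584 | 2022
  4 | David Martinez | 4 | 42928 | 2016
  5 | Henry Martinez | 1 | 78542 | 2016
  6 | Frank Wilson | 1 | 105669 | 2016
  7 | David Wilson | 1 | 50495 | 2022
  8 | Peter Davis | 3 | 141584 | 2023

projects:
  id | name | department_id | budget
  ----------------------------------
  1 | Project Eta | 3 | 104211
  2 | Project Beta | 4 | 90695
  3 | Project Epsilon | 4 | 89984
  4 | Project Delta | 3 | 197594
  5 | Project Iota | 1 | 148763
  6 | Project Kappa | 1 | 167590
SELECT p.name, AVG(c.hire_year) AS avg_hire_year FROM employees c JOIN departments p ON c.department_id = p.id GROUP BY p.id, p.name HAVING COUNT(*) >= 2 ORDER BY avg_hire_year DESC

Execution result:
name | avg_hire_year
Research | 2018.25
Legal | 2018.00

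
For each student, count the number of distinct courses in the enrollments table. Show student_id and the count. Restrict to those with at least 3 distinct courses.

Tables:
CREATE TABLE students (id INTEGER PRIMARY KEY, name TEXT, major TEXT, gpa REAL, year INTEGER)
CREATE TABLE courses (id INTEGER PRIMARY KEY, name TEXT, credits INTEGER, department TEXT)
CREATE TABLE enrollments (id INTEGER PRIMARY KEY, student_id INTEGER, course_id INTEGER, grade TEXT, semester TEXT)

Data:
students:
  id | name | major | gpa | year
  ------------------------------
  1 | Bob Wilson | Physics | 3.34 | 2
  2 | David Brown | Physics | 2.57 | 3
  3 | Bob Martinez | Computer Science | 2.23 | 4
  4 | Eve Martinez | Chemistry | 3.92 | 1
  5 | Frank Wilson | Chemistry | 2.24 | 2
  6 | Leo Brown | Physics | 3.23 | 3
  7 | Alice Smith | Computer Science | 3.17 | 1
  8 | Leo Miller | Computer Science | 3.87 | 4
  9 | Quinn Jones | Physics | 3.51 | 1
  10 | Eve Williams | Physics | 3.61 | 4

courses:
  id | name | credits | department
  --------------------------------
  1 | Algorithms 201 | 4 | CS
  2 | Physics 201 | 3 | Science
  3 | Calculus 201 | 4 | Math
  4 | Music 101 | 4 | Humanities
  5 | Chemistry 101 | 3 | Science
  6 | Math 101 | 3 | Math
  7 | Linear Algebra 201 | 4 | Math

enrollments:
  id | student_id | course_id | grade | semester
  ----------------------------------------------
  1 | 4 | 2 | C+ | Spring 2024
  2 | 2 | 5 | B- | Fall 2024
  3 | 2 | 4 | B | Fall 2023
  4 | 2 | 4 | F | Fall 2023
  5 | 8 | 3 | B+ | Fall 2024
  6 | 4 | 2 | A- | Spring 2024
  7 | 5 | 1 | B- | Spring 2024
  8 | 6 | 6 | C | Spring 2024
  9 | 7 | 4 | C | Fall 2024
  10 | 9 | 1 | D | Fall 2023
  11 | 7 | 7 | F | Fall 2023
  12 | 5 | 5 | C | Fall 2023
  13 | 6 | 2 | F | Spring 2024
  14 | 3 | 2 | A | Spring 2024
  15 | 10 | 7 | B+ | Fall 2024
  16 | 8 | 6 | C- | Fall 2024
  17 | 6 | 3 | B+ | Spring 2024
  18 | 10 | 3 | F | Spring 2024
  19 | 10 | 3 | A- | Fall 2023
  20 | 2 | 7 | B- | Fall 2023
SELECT student_id, COUNT(DISTINCT course_id) AS distinct_course_count FROM enrollments GROUP BY student_id HAVING COUNT(DISTINCT course_id) >= 3

Execution result:
student_id | distinct_course_count
2 | 3
6 | 3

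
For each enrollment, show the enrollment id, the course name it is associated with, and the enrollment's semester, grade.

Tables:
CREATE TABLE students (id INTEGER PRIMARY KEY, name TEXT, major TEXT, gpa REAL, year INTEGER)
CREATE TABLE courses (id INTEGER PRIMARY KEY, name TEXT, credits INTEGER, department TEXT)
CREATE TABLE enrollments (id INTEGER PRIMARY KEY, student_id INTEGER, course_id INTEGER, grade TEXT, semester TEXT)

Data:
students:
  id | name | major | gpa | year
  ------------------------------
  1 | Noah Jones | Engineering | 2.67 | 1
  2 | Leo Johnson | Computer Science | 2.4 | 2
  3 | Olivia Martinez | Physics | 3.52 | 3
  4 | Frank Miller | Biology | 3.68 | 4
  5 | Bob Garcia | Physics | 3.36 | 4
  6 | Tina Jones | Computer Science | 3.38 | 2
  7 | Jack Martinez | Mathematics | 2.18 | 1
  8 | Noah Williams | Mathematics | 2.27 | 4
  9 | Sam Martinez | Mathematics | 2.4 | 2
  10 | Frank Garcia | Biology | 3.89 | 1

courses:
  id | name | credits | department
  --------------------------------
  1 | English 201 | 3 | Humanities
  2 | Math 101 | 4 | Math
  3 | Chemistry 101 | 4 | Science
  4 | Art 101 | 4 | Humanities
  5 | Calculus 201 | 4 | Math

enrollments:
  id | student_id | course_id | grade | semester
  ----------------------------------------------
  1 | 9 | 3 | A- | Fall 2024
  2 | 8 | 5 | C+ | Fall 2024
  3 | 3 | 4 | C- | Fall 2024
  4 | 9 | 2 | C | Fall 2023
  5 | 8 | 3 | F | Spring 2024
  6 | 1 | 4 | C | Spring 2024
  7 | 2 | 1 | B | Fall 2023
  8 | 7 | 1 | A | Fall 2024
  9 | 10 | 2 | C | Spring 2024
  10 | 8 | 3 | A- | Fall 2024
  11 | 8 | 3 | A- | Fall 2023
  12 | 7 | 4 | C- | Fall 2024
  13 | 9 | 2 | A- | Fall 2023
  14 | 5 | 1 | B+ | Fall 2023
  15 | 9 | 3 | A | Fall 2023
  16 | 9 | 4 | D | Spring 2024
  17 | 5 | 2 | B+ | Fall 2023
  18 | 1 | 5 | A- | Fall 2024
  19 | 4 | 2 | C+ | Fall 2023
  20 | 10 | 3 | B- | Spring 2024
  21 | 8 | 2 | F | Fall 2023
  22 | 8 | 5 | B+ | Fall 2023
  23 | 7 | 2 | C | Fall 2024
SELECT c.id, p.name AS course, c.semester, c.grade FROM enrollments c JOIN courses p ON c.course_id = p.id

Execution result:
id | course | semester | grade
1 | Chemistry 101 | Fall 2024 | A-
2 | Calculus 201 | Fall 2024 | C+
3 | Art 101 | Fall 2024 | C-
4 | Math 101 | Fall 2023 | C
5 | Chemistry 101 | Spring 2024 | F
6 | Art 101 | Spring 2024 | C
7 | English 201 | Fall 2023 | B
8 | English 201 | Fall 2024 | A
9 | Math 101 | Spring 2024 | C
10 | Chemistry 101 | Fall 2024 | A-
11 | Chemistry 101 | Fall 2023 | A-
12 | Art 101 | Fall 2024 | C-
13 | Math 101 | Fall 2023 | A-
14 | English 201 | Fall 2023 | B+
15 | Chemistry 101 | Fall 2023 | A
16 | Art 101 | Spring 2024 | D
17 | Math 101 | Fall 2023 | B+
18 | Calculus 201 | Fall 2024 | A-
19 | Math 101 | Fall 2023 | C+
20 | Chemistry 101 | Spring 2024 | B-
21 | Math 101 | Fall 2023 | F
22 | Calculus 201 | Fall 2023 | B+
23 | Math 101 | Fall 2024 | C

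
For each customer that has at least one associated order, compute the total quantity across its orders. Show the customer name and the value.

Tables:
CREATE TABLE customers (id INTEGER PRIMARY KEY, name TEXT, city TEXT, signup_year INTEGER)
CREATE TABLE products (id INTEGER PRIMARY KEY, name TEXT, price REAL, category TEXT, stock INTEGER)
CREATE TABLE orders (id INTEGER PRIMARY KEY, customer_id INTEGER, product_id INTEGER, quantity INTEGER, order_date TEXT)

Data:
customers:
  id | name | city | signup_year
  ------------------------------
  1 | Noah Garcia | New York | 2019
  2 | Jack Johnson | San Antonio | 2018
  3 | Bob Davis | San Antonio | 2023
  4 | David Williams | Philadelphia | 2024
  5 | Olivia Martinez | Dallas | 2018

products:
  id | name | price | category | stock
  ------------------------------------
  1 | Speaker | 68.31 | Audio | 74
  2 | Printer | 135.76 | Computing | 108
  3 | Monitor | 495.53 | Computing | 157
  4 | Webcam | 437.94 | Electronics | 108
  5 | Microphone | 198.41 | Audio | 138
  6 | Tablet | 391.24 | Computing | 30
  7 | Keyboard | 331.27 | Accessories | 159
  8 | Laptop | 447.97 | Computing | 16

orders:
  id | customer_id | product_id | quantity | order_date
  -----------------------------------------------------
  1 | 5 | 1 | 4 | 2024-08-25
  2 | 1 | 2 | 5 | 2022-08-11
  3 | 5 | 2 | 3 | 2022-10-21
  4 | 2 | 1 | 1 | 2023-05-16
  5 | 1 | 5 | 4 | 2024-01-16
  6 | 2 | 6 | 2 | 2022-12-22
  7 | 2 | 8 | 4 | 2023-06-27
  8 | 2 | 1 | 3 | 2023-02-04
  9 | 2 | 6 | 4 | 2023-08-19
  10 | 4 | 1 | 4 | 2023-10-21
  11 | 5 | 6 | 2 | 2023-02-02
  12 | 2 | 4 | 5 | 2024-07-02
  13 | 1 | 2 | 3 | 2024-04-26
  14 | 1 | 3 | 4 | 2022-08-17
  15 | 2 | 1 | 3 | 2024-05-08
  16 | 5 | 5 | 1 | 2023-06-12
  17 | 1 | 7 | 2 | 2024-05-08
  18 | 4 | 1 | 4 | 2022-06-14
SELECT p.name, SUM(c.quantity) AS sum_quantity FROM orders c JOIN customers p ON c.customer_id = p.id GROUP BY p.id, p.name

Execution result:
name | sum_quantity
Noah Garcia | 18
Jack Johnson | 22
David Williams | 8
Olivia Martinez | 10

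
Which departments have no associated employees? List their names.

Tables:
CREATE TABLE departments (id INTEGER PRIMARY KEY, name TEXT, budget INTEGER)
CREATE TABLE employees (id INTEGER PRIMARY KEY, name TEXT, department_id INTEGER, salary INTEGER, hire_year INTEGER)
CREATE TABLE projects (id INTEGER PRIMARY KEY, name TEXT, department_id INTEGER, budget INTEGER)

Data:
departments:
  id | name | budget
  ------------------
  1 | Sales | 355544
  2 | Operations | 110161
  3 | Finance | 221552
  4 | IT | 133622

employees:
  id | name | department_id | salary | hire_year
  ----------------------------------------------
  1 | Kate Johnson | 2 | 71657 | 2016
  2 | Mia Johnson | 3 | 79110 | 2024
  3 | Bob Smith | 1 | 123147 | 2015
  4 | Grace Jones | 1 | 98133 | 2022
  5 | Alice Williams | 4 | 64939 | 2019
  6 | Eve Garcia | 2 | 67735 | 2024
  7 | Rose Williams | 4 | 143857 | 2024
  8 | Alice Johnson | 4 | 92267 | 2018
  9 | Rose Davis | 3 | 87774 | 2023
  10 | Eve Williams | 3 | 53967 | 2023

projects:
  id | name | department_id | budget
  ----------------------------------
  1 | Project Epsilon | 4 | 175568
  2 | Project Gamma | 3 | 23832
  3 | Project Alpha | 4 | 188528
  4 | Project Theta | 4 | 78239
SELECT p.name FROM departments p LEFT JOIN employees c ON c.department_id = p.id WHERE c.id IS NULL

Execution result:
(no rows)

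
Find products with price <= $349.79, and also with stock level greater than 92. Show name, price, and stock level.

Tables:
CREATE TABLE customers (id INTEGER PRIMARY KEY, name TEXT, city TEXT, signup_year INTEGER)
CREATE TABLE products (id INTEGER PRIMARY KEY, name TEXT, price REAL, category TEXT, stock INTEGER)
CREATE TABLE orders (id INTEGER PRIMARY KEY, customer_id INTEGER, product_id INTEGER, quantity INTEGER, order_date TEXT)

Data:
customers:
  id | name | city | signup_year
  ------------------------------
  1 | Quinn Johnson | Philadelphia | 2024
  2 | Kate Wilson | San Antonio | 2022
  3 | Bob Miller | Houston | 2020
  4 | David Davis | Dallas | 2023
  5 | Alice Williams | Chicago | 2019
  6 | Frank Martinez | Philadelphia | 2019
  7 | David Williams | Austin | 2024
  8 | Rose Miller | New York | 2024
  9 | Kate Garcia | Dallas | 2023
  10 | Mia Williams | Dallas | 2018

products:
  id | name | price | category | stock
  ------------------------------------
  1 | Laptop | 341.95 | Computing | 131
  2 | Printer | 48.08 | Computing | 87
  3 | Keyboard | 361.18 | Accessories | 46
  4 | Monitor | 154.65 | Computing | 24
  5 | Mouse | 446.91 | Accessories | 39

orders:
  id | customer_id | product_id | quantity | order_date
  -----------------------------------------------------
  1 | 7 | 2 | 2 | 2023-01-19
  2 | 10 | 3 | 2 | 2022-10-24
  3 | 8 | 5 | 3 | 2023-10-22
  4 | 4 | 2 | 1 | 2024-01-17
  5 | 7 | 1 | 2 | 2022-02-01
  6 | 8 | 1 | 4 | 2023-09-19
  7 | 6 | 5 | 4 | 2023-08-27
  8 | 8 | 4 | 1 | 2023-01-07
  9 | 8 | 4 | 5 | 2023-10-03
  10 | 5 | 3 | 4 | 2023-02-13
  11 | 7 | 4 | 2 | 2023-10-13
SELECT name, price, stock FROM products WHERE price <= 349.79 AND stock > 92

Execution result:
name | price | stock
Laptop | 341.95 | 131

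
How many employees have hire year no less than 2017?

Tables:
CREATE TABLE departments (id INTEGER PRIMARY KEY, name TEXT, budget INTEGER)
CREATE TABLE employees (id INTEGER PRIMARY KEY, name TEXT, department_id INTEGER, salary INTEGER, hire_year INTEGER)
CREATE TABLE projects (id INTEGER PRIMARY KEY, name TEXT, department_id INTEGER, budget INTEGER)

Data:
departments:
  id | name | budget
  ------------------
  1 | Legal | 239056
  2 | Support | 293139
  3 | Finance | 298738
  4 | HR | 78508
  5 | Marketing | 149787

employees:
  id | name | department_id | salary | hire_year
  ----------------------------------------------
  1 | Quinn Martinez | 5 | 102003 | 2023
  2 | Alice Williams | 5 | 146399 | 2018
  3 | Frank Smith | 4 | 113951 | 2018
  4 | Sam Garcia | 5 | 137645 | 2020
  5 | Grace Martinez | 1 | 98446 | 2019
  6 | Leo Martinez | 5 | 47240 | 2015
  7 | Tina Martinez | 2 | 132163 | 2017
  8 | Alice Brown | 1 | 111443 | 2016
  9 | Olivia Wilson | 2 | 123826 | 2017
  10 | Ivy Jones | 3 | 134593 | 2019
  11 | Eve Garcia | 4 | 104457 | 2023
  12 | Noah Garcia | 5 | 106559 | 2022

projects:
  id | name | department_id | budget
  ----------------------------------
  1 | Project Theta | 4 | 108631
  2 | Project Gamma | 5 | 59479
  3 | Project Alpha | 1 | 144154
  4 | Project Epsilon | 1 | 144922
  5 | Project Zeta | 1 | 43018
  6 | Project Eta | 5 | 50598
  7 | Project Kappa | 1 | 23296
SELECT COUNT(*) FROM employees WHERE hire_year >= 2017

Execution result:
10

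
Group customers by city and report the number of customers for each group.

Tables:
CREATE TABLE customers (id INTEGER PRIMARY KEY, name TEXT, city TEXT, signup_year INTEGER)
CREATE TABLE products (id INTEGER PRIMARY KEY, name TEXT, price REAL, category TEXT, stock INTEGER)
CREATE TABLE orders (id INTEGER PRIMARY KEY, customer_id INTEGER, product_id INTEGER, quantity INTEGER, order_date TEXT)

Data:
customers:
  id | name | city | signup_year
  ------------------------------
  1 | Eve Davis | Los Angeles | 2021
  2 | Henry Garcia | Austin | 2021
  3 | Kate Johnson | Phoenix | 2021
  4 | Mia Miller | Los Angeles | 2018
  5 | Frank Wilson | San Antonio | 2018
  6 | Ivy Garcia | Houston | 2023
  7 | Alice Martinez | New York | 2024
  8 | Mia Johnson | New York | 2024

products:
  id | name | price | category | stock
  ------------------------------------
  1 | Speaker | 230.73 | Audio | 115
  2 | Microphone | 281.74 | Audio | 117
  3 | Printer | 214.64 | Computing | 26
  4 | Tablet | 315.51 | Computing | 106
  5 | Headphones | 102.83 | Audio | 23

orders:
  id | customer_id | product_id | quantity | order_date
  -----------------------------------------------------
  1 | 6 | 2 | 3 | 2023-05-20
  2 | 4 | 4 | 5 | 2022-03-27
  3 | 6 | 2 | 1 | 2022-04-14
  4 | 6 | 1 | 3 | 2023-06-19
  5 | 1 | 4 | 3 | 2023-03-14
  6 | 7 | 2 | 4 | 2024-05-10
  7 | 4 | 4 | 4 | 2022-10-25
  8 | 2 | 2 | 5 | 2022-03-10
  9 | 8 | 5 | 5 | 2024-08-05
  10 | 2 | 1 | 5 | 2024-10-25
SELECT city, COUNT(*) AS n FROM customers GROUP BY city

Execution result:
city | n
Austin | 1
Houston | 1
Los Angeles | 2
New York | 2
Phoenix | 1
San Antonio | 1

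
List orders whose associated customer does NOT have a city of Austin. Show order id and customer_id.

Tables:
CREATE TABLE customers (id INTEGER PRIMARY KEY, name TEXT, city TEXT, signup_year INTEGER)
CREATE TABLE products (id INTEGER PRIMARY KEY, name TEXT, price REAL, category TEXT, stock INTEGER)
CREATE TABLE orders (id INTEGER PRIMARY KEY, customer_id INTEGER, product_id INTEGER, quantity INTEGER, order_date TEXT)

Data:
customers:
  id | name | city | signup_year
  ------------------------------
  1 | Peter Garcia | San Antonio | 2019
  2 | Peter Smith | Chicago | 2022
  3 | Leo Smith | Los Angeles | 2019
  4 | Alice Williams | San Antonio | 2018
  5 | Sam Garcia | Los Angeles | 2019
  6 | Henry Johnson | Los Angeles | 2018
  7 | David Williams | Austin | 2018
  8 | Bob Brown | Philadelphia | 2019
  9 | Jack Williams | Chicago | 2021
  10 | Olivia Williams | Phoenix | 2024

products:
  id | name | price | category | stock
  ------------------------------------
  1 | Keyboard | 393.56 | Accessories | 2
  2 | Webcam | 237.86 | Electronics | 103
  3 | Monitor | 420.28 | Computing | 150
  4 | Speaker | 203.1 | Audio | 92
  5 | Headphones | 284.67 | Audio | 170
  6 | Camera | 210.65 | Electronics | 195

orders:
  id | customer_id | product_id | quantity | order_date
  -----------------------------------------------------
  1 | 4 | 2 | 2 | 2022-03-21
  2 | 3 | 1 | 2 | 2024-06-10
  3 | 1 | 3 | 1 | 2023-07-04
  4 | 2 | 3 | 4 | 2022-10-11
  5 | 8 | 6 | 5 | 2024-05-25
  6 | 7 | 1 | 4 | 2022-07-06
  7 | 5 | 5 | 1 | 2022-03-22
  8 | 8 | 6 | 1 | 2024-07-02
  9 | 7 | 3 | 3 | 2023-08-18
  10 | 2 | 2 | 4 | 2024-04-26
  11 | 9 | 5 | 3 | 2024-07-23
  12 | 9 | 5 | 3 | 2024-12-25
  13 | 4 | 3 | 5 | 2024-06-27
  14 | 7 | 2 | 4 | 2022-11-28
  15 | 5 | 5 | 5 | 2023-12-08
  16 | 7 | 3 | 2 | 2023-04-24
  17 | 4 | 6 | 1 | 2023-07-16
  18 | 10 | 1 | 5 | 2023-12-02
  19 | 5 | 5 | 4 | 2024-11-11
SELECT id, customer_id FROM orders WHERE customer_id NOT IN (SELECT id FROM customers WHERE city = 'Austin')

Execution result:
id | customer_id
1 | 4
2 | 3
3 | 1
4 | 2
5 | 8
7 | 5
8 | 8
10 | 2
11 | 9
12 | 9
13 | 4
15 | 5
17 | 4
18 | 10
19 | 5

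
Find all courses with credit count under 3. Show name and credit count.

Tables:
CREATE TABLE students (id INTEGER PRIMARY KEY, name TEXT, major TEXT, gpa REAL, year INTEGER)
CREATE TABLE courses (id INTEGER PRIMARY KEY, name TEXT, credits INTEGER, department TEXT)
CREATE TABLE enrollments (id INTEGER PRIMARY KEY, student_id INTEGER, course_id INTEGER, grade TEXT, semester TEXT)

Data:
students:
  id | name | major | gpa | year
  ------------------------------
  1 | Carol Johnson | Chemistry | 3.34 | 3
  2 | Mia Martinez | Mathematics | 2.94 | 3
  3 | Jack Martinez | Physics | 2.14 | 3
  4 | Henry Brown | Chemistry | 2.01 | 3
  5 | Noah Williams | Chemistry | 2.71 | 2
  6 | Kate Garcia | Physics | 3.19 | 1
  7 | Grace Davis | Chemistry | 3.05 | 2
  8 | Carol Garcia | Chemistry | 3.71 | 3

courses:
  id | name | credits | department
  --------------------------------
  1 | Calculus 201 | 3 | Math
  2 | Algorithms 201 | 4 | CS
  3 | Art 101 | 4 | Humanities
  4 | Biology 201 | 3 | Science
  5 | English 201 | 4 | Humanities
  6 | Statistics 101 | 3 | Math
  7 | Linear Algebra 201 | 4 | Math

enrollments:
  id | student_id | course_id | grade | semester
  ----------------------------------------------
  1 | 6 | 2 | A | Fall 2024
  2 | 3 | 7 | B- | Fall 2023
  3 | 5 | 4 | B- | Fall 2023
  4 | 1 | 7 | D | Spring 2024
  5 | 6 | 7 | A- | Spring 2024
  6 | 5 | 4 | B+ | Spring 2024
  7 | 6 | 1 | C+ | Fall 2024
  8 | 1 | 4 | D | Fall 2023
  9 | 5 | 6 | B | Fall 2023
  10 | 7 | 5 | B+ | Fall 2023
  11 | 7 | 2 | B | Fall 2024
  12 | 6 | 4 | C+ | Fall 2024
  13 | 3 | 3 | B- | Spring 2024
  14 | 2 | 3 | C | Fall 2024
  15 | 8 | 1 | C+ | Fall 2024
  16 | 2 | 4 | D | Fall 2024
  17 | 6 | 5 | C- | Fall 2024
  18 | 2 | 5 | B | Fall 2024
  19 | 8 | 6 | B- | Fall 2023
SELECT name, credits FROM courses WHERE credits < 3

Execution result:
(no rows)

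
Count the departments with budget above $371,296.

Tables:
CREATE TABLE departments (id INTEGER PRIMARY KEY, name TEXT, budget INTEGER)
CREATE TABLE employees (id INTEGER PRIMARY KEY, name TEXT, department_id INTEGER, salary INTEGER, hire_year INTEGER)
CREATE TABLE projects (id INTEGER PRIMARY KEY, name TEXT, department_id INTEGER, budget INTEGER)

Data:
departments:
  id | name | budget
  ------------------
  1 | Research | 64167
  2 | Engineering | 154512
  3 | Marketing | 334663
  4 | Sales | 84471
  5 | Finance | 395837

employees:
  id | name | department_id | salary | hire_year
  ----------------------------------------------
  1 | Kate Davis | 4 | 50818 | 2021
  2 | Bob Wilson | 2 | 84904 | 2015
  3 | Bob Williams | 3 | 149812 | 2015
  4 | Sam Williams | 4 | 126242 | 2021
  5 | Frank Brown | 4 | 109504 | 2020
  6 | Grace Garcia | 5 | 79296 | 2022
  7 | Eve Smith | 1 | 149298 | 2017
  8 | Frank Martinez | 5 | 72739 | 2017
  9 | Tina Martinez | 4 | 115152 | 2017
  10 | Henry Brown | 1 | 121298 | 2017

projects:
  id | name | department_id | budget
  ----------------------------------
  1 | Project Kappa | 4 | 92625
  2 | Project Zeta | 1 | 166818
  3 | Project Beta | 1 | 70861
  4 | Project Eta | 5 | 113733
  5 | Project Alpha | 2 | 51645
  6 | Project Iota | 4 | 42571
SELECT COUNT(*) FROM departments WHERE budget > 371296

Execution result:
1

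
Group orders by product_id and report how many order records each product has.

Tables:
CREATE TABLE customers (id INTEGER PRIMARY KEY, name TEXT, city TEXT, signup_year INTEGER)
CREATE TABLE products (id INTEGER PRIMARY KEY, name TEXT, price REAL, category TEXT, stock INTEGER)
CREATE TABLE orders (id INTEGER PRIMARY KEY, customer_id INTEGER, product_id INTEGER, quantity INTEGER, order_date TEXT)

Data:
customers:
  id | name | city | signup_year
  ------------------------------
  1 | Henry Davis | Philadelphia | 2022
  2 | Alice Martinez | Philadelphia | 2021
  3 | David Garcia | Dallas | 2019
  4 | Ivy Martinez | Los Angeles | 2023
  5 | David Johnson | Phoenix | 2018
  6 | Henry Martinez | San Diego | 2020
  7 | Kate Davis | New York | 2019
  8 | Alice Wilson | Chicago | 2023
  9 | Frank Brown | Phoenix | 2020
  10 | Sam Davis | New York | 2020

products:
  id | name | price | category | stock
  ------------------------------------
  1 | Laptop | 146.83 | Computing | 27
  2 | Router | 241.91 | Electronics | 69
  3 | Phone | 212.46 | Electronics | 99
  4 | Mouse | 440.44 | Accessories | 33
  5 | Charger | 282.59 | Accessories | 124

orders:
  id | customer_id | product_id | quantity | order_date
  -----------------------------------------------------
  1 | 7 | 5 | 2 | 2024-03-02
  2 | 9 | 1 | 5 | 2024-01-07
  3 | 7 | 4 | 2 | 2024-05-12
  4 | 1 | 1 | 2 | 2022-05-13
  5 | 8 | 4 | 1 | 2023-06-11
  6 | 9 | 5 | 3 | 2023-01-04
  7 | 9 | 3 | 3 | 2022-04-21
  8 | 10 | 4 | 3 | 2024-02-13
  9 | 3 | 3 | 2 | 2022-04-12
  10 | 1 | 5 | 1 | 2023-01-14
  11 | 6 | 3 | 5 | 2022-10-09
SELECT product_id, COUNT(*) AS order_count FROM orders GROUP BY product_id

Execution result:
product_id | order_count
1 | 2
3 | 3
4 | 3
5 | 3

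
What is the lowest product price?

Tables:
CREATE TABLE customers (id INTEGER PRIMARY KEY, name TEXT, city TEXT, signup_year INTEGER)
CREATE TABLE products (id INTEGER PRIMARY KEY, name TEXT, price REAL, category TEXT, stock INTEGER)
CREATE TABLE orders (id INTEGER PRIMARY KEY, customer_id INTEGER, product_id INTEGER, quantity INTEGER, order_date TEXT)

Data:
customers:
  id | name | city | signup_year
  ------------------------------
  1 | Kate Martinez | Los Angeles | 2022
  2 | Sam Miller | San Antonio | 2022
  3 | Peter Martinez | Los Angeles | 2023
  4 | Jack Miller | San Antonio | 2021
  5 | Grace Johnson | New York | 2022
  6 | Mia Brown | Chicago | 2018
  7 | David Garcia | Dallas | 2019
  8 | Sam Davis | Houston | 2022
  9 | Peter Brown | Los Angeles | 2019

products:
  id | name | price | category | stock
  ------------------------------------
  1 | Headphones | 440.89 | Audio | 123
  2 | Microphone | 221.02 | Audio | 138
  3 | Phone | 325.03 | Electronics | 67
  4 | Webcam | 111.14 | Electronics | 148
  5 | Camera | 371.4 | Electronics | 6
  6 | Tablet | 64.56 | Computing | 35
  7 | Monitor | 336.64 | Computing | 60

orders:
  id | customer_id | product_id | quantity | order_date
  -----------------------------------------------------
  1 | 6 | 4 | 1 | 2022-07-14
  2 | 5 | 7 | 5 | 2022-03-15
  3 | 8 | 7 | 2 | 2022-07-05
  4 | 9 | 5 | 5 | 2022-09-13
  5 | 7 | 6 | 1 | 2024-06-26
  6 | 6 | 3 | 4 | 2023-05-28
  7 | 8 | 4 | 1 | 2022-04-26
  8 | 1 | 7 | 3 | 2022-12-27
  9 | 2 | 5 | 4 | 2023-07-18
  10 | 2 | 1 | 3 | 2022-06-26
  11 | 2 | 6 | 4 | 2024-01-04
SELECT MIN(price) FROM products

Execution result:
64.56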